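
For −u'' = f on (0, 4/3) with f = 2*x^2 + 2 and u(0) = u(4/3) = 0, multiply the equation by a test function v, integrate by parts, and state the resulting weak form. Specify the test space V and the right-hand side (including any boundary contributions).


V = H^1_0(0, 4/3) (so v(0) = v(4/3) = 0); weak form: ∫_0^4/3 u'v' dx = ∫_0^4/3 (2*x^2 + 2) v dx for all v ∈ V.

Multiply both sides by a test function v and integrate from 0 to 4/3:
  ∫_0^4/3 −u''(x) v(x) dx = ∫_0^4/3 f(x) v(x) dx.
Integrate the LHS by parts once:
  ∫_0^4/3 −u'' v dx = −[u'(x) v(x)]_0^4/3 + ∫_0^4/3 u'(x) v'(x) dx.
Thus ∫_0^4/3 u'(x) v'(x) dx = ∫_0^4/3 f(x) v(x) dx + [u'(x) v(x)]_0^4/3.
Choose V so that boundary terms are either known or forced to vanish.
u is Dirichlet: u(0) = u(4/3) = 0. Let V = H^1_0(0, 4/3); then v(0) = v(4/3) = 0, and [u' v]_0^4/3 = 0.
Weak formulation: find u (satisfying any essential BC) such that ∫_0^4/3 u'(x) v'(x) dx = ∫_0^4/3 f v dx for all v ∈ V.
Substituting f(x) = 2*x^2 + 2, the right-hand side is ∫_0^4/3 (2*x^2 + 2) v dx.


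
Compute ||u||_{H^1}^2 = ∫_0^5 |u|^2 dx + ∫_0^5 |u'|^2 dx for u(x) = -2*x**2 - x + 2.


||u||_{H^1}^2 = 3575

The H^1 norm (squared) on an interval (0, L) is
  ||u||_{H^1}^2 = ∫_0^L u(x)^2 dx + ∫_0^L u'(x)^2 dx.
Compute u'(x) = -4*x - 1.
Then u(x)^2 = 4*x**4 + 4*x**3 - 7*x**2 - 4*x + 4 and u'(x)^2 = 16*x**2 + 8*x + 1.
Integrate each monomial from 0 to 5 using ∫_0^5 c·x^n dx = c·5^(n+1)/(n+1):
  ∫_0^5 u(x)^2 dx = ∫_0^5 (4*x^4 + 4*x^3 - 7*x^2 - 4*x + 4) dx. Term by term:
    ∫_0^5 4*x^4 dx = 2500;  ∫_0^5 4*x^3 dx = 625;  ∫_0^5 -7*x^2 dx = -875/3;
    ∫_0^5 -4*x dx = -50;  ∫_0^5 4 dx = 20.
  Sum: 2500 + 625 − 875/3 − 50 + 20 = 8410/3.
  ∫_0^5 u'(x)^2 dx = ∫_0^5 (16*x^2 + 8*x + 1) dx. Term by term:
    ∫_0^5 16*x^2 dx = 2000/3;  ∫_0^5 8*x dx = 100;  ∫_0^5 1 dx = 5.
  Sum: 2000/3 + 100 + 5 = 2315/3.
Adding: ||u||_{H^1}^2 = 8410/3 + 2315/3 = 3575.


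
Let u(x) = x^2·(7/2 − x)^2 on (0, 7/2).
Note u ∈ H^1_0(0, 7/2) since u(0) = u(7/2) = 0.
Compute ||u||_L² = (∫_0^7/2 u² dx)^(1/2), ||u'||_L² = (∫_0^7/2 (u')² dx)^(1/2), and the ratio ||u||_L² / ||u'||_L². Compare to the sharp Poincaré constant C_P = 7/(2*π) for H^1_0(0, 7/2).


||u||_L² / ||u'||_L² = 7*sqrt(3)/12 < C_P = 7/(2*π).

u(x) = x^2·(7/2 − x)^2, so u'(x) = x*(2*x - 7)*(4*x - 7)/2.
u(x) = x^2·(7/2 − x)^2 vanishes at x = 0 and x = 7/2, so u ∈ H^1_0(0, 7/2). Differentiate via the product rule and integrate the resulting polynomials term by term.
  ∫_0^7/2 u² dx = ∫_0^7/2 (x^8 - 14*x^7 + 147*x^6/2 - 343*x^5/2 + 2401*x^4/16) dx. Term by term:
    ∫_0^7/2 x^8 dx = 40353607/4608;  ∫_0^7/2 -14*x^7 dx = -40353607/1024;  ∫_0^7/2 147*x^6/2 dx = 17294403/256;
    ∫_0^7/2 -343*x^5/2 dx = -40353607/768;  ∫_0^7/2 2401*x^4/16 dx = 40353607/2560.
  Sum: 40353607/4608 − 40353607/1024 + 17294403/256 − 40353607/768 + 40353607/2560 = 5764801/46080.
  ∫_0^7/2 (u')² dx = ∫_0^7/2 (16*x^6 - 168*x^5 + 637*x^4 - 1029*x^3 + 2401*x^2/4) dx. Term by term:
    ∫_0^7/2 16*x^6 dx = 117649/8;  ∫_0^7/2 -168*x^5 dx = -823543/16;  ∫_0^7/2 637*x^4 dx = 10706059/160;
    ∫_0^7/2 -1029*x^3 dx = -2470629/64;  ∫_0^7/2 2401*x^2/4 dx = 823543/96.
  Sum: 117649/8 − 823543/16 + 10706059/160 − 2470629/64 + 823543/96 = 117649/960.
∫_0^7/2 u² dx = 5764801/46080, so ||u||_L² = 2401*sqrt(5)/480.
∫_0^7/2 (u')² dx = 117649/960, so ||u'||_L² = 343*sqrt(15)/120.
Ratio ||u||_L² / ||u'||_L² = 7*sqrt(3)/12.
Sharp Poincaré constant on H^1_0(0, 7/2) is C_P = L/π = 7/(2*π), achieved by sin(2*π/7·x).
A polynomial bump cannot attain the sharp Poincaré constant (only the first sine eigenfunction does), so the ratio is strictly less than C_P, consistent with ||u||_L² ≤ C_P ||u'||_L².


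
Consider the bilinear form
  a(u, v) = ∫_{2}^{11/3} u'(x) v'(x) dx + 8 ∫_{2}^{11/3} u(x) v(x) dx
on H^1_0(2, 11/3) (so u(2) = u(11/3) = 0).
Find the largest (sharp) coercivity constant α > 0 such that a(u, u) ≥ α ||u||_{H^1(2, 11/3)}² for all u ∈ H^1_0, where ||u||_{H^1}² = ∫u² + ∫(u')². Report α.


α = 1

Coercivity of a(·,·) on H^1_0(2, 11/3) means a(u, u) ≥ α ||u||_{H^1}² for every u ∈ H^1_0.
The interval has length L = 5/3, and Poincaré/coercivity depend only on L. Here a(u, u) = ∫(u')² + (8)·∫u².
Here c = 8 ≥ 1, so a(u,u) = ∫(u')² + c∫u² ≥ ∫(u')² + ∫u² = ||u||_{H^1}², i.e. α = 1 works. No larger α is possible: a(u,u) ≥ α||u||_{H^1}² means (1−α)∫(u')² ≥ (α−c)∫u², and for the modes u_n = sin(nπ(x−x₀)/L) (x₀ the left endpoint) one has ∫u_n²/∫(u_n')² = (L/(nπ))² → 0, so a(u_n,u_n)/||u_n||_{H^1}² → 1. Hence the optimal constant is α = 1.
Therefore α = 1.


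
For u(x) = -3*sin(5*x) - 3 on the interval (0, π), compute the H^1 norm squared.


||u||_{H^1(0,π)}^2 = 36/5 + 126*π

u'(x) = -15*cos(5*x).
Expand u² and (u')² and integrate term by term on (0, π), using: for integers n ≥ 1, ∫_0^π sin²(nx) dx = ∫_0^π cos²(nx) dx = π/2; for n ≠ n', ∫_0^π sin(nx)sin(n'x) dx = ∫_0^π cos(nx)cos(n'x) dx = 0; and by product-to-sum, ∫_0^π sin(nx)cos(n'x) dx = ½∫_0^π [sin((n+n')x) + sin((n−n')x)] dx, which is 0 when n+n' is even and 2n/(n²−n'²) when n+n' is odd (it need not vanish on (0, π)). For the constant mode: ∫_0^π 1 dx = π, ∫_0^π cos(nx) dx = 0, ∫_0^π sin(nx) dx = (1−(−1)^n)/n.
  u² squared terms: (-3)²·∫1 dx = 9·π = 9*π;  (-3)²·∫sin(5x)² dx = 9·π/2 = 9*π/2.
  u² cross terms: 2·(-3)·(-3)·∫1·sin(5x) dx = 18·(2/5) = 36/5.
  So ∫_0^π u² dx = 9*π + 9*π/2 + 36/5 = 36/5 + 27*π/2.
  (u')² squared terms: (-15)²·∫cos(5x)² dx = 225·π/2 = 225*π/2.
  So ∫_0^π (u')² dx = 225*π/2.
||u||_{H^1}^2 = (36/5 + 27*π/2) + (225*π/2) = 36/5 + 126*π.


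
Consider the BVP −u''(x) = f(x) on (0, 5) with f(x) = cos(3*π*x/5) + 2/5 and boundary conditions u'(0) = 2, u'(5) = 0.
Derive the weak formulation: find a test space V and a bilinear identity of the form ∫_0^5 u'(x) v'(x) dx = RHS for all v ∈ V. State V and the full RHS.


V = H^1(0, 5) (v unrestricted at boundary; u is determined up to an additive constant); weak form: ∫_0^5 u'v' dx = ∫_0^5 (cos(3*π*x/5) + 2/5) v dx − 2·v(0) for all v ∈ V.

Multiply both sides by a test function v and integrate from 0 to 5:
  ∫_0^5 −u''(x) v(x) dx = ∫_0^5 f(x) v(x) dx.
Integrate the LHS by parts once:
  ∫_0^5 −u'' v dx = −[u'(x) v(x)]_0^5 + ∫_0^5 u'(x) v'(x) dx.
Thus ∫_0^5 u'(x) v'(x) dx = ∫_0^5 f(x) v(x) dx + [u'(x) v(x)]_0^5.
Choose V so that boundary terms are either known or forced to vanish.
u has inhomogeneous Neumann u'(0) = 2, u'(5) = 0. [u' v]_0^5 = (0)·v(5) − (2)·v(0) = − 2·v(0). Take V = H^1(0, 5); boundary term becomes part of RHS.
Weak formulation: find u (satisfying any essential BC) such that ∫_0^5 u'(x) v'(x) dx = ∫_0^5 f v dx − 2·v(0) for all v ∈ V (Neumann data are natural BCs: they enter the RHS as boundary terms).
Substituting f(x) = cos(3*π*x/5) + 2/5, the right-hand side is ∫_0^5 (cos(3*π*x/5) + 2/5) v dx − 2·v(0).
Compatibility check (pure Neumann): taking v ≡ 1 ∈ V gives 0 = ∫_0^5 f dx + (0) − (2), i.e. ∫_0^5 f dx must equal u'(0) − u'(5) = 2. Indeed ∫_0^5 (cos(3*π*x/5) + 2/5) dx = 2, so the data are compatible. The solution is then unique only up to an additive constant (fix it e.g. by requiring ∫_0^5 u dx = 0).


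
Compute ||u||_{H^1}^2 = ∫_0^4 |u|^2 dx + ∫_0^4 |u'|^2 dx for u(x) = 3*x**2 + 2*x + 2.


||u||_{H^1}^2 = 60128/15

The H^1 norm (squared) on an interval (0, L) is
  ||u||_{H^1}^2 = ∫_0^L u(x)^2 dx + ∫_0^L u'(x)^2 dx.
Compute u'(x) = 6*x + 2.
Then u(x)^2 = 9*x**4 + 12*x**3 + 16*x**2 + 8*x + 4 and u'(x)^2 = 36*x**2 + 24*x + 4.
Integrate each monomial from 0 to 4 using ∫_0^4 c·x^n dx = c·4^(n+1)/(n+1):
  ∫_0^4 u(x)^2 dx = ∫_0^4 (9*x^4 + 12*x^3 + 16*x^2 + 8*x + 4) dx. Term by term:
    ∫_0^4 9*x^4 dx = 9216/5;  ∫_0^4 12*x^3 dx = 768;  ∫_0^4 16*x^2 dx = 1024/3;
    ∫_0^4 8*x dx = 64;  ∫_0^4 4 dx = 16.
  Sum: 9216/5 + 768 + 1024/3 + 64 + 16 = 45488/15.
  ∫_0^4 u'(x)^2 dx = ∫_0^4 (36*x^2 + 24*x + 4) dx. Term by term:
    ∫_0^4 36*x^2 dx = 768;  ∫_0^4 24*x dx = 192;  ∫_0^4 4 dx = 16.
  Sum: 768 + 192 + 16 = 976.
Adding: ||u||_{H^1}^2 = 45488/15 + 976 = 60128/15.


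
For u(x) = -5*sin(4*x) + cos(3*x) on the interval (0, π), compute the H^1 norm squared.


||u||_{H^1(0,π)}^2 = -800/7 + 435*π/2

u'(x) = -3*sin(3*x) - 20*cos(4*x).
Expand u² and (u')² and integrate term by term on (0, π), using: for integers n ≥ 1, ∫_0^π sin²(nx) dx = ∫_0^π cos²(nx) dx = π/2; for n ≠ n', ∫_0^π sin(nx)sin(n'x) dx = ∫_0^π cos(nx)cos(n'x) dx = 0; and by product-to-sum, ∫_0^π sin(nx)cos(n'x) dx = ½∫_0^π [sin((n+n')x) + sin((n−n')x)] dx, which is 0 when n+n' is even and 2n/(n²−n'²) when n+n' is odd (it need not vanish on (0, π)).
  u² squared terms: (-5)²·∫sin(4x)² dx = 25·π/2 = 25*π/2;  (1)²·∫cos(3x)² dx = 1·π/2 = π/2.
  u² cross terms: 2·(-5)·(1)·∫sin(4x)·cos(3x) dx = -10·(8/7) = -80/7.
  So ∫_0^π u² dx = 25*π/2 + π/2 − 80/7 = -80/7 + 13*π.
  (u')² squared terms: (-20)²·∫cos(4x)² dx = 400·π/2 = 200*π;  (-3)²·∫sin(3x)² dx = 9·π/2 = 9*π/2.
  (u')² cross terms: 2·(-20)·(-3)·∫cos(4x)·sin(3x) dx = 120·(-6/7) = -720/7.
  So ∫_0^π (u')² dx = 200*π + 9*π/2 − 720/7 = -720/7 + 409*π/2.
||u||_{H^1}^2 = (-80/7 + 13*π) + (-720/7 + 409*π/2) = -800/7 + 435*π/2.


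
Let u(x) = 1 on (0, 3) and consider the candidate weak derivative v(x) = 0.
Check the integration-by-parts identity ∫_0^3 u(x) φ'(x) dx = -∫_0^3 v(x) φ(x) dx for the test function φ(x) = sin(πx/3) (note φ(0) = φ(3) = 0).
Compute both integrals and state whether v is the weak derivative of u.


LHS = 0, RHS = 0. Yes, v = u' weakly.

u(x) = 1, classical derivative u'(x) = 0.
φ(x) = sin(πx/3), so φ'(x) = π*cos(π*x/3)/3.
Note φ(0) = φ(3) = 0, so the boundary term u·φ vanishes.
LHS = ∫_0^3 u(x) φ'(x) dx = ∫_0^3 (π*cos(π*x/3)/3) dx. Term by term:
  ∫_0^3 π*cos(π*x/3)/3 dx = 0.
So LHS = 0.
∫_0^3 v(x) φ(x) dx = ∫_0^3 (0) dx. Term by term:
  ∫_0^3 0 dx = 0.
So RHS = -∫_0^3 v(x) φ(x) dx = 0.
LHS = RHS, so the identity holds for this test φ.
Moreover u is smooth here and v(x) = u'(x) = 0 pointwise, so the identity holds for every test function. Hence v is the weak derivative of u.


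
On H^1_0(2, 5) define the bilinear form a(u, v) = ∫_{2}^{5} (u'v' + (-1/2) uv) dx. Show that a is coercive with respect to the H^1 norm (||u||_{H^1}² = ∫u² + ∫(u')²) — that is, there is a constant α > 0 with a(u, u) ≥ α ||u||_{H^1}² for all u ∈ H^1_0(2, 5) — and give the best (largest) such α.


α = (-9/2 + π^2)/(9 + π^2)

Coercivity of a(·,·) on H^1_0(2, 5) means a(u, u) ≥ α ||u||_{H^1}² for every u ∈ H^1_0.
The interval has length L = 3, and Poincaré/coercivity depend only on L. Here a(u, u) = ∫(u')² + (-1/2)·∫u².
Here c = -1/2 < 0 with |c| < (π/L)² = π^2/9, so coercivity still holds. The condition a(u,u) ≥ α||u||_{H^1}² reads (1−α)∫(u')² ≥ (α−c)∫u². Any admissible α is ≤ 1 (rapidly oscillating u have ∫u²/∫(u')² → 0), and α = 1 would force 0 ≥ (1−c)∫u², impossible since c < 1; so 1−α > 0. By the sharp Poincaré inequality on H^1_0 of an interval of length L, ∫(u')² ≥ (π/L)²∫u² with equality for the first sine mode sin(π(x−x₀)/L) (x₀ the left endpoint), so the inequality holds for all u iff (1−α)(π/L)² ≥ α − c, i.e. α ≤ ((π/L)² + c)/((π/L)² + 1) = (1 + c(L/π)²)/(1 + (L/π)²). (Direct route, valid since c ≤ 0: Poincaré gives c∫u² ≥ c(L/π)²∫(u')², so a(u,u) ≥ (1 + c(L/π)²)∫(u')², while ||u||_{H^1}² ≤ (1 + (L/π)²)∫(u')²; dividing yields the same α.) With (π/L)² = π^2/9 and c = -1/2, the largest admissible constant is α = ((π/L)² + c)/((π/L)² + 1).
Simplifying, α = (-9/2 + π^2)/(9 + π^2).


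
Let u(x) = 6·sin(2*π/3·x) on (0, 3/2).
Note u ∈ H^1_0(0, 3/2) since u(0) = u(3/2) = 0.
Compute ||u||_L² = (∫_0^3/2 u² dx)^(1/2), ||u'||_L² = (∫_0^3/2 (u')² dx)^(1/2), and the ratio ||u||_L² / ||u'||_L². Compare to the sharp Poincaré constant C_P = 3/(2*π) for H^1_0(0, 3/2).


||u||_L² / ||u'||_L² = 3/(2*π) = C_P.

u(x) = 6·sin(2*π/3·x), so u'(x) = 4*π*cos(2*π*x/3).
Writing u(x) = A·sin(kπx/L) with A = 6 and k = 1, use ∫_0^L sin²(kπx/L) dx = L/2 and ∫_0^L cos²(kπx/L) dx = L/2.
u² = 36·sin²(2*π/3·x) and (u')² = 16*π^2·cos²(2*π/3·x), and each of sin², cos² integrates to L/2 = 3/4 over (0, 3/2).
∫_0^3/2 u² dx = 27, so ||u||_L² = 3*sqrt(3).
∫_0^3/2 (u')² dx = 12*π^2, so ||u'||_L² = 2*sqrt(3)*π.
Ratio ||u||_L² / ||u'||_L² = 3/(2*π).
Sharp Poincaré constant on H^1_0(0, 3/2) is C_P = L/π = 3/(2*π), achieved by sin(2*π/3·x).
This is the k = 1 eigenfunction (up to amplitude), so the ratio equals the sharp Poincaré constant exactly.


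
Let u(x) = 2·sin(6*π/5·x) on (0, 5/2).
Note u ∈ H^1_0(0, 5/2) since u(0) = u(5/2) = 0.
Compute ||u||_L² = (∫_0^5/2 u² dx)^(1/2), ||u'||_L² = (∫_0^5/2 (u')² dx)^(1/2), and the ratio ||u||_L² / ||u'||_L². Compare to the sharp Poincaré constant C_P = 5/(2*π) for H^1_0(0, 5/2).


||u||_L² / ||u'||_L² = 5/(6*π) < C_P = 5/(2*π).

u(x) = 2·sin(6*π/5·x), so u'(x) = 12*π*cos(6*π*x/5)/5.
Writing u(x) = A·sin(kπx/L) with A = 2 and k = 3, use ∫_0^L sin²(kπx/L) dx = L/2 and ∫_0^L cos²(kπx/L) dx = L/2.
u² = 4·sin²(6*π/5·x) and (u')² = 144*π^2/25·cos²(6*π/5·x), and each of sin², cos² integrates to L/2 = 5/4 over (0, 5/2).
∫_0^5/2 u² dx = 5, so ||u||_L² = sqrt(5).
∫_0^5/2 (u')² dx = 36*π^2/5, so ||u'||_L² = 6*sqrt(5)*π/5.
Ratio ||u||_L² / ||u'||_L² = 5/(6*π).
Sharp Poincaré constant on H^1_0(0, 5/2) is C_P = L/π = 5/(2*π), achieved by sin(2*π/5·x).
This is the k = 3 harmonic; the ratio L/(kπ) is strictly less than C_P = L/π, consistent with the sharp inequality ||u||_L² ≤ C_P ||u'||_L².


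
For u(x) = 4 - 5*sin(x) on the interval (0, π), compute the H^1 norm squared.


||u||_{H^1(0,π)}^2 = -80 + 41*π

u'(x) = -5*cos(x).
Expand u² and (u')² and integrate term by term on (0, π), using: for integers n ≥ 1, ∫_0^π sin²(nx) dx = ∫_0^π cos²(nx) dx = π/2; for n ≠ n', ∫_0^π sin(nx)sin(n'x) dx = ∫_0^π cos(nx)cos(n'x) dx = 0; and by product-to-sum, ∫_0^π sin(nx)cos(n'x) dx = ½∫_0^π [sin((n+n')x) + sin((n−n')x)] dx, which is 0 when n+n' is even and 2n/(n²−n'²) when n+n' is odd (it need not vanish on (0, π)). For the constant mode: ∫_0^π 1 dx = π, ∫_0^π cos(nx) dx = 0, ∫_0^π sin(nx) dx = (1−(−1)^n)/n.
  u² squared terms: (4)²·∫1 dx = 16·π = 16*π;  (-5)²·∫sin(x)² dx = 25·π/2 = 25*π/2.
  u² cross terms: 2·(4)·(-5)·∫1·sin(x) dx = -40·(2) = -80.
  So ∫_0^π u² dx = 16*π + 25*π/2 − 80 = -80 + 57*π/2.
  (u')² squared terms: (-5)²·∫cos(x)² dx = 25·π/2 = 25*π/2.
  So ∫_0^π (u')² dx = 25*π/2.
||u||_{H^1}^2 = (-80 + 57*π/2) + (25*π/2) = -80 + 41*π.


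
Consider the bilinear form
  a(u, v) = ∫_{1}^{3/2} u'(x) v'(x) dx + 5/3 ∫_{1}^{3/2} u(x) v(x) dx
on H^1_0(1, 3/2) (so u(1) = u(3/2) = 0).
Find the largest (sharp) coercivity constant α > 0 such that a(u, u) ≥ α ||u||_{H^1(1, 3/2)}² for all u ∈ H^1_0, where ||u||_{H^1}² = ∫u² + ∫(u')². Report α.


α = 1

Coercivity of a(·,·) on H^1_0(1, 3/2) means a(u, u) ≥ α ||u||_{H^1}² for every u ∈ H^1_0.
The interval has length L = 1/2, and Poincaré/coercivity depend only on L. Here a(u, u) = ∫(u')² + (5/3)·∫u².
Here c = 5/3 ≥ 1, so a(u,u) = ∫(u')² + c∫u² ≥ ∫(u')² + ∫u² = ||u||_{H^1}², i.e. α = 1 works. No larger α is possible: a(u,u) ≥ α||u||_{H^1}² means (1−α)∫(u')² ≥ (α−c)∫u², and for the modes u_n = sin(nπ(x−x₀)/L) (x₀ the left endpoint) one has ∫u_n²/∫(u_n')² = (L/(nπ))² → 0, so a(u_n,u_n)/||u_n||_{H^1}² → 1. Hence the optimal constant is α = 1.
Therefore α = 1.


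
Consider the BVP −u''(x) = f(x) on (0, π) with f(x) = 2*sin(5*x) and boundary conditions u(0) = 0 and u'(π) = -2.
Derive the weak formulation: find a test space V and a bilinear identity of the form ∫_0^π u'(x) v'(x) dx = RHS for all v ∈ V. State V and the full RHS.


V = {v ∈ H^1(0, π) : v(0) = 0} (test functions vanish at x = 0 where u is specified); weak form: ∫_0^π u'v' dx = ∫_0^π (2*sin(5*x)) v dx − 2·v(π) for all v ∈ V.

Multiply both sides by a test function v and integrate from 0 to π:
  ∫_0^π −u''(x) v(x) dx = ∫_0^π f(x) v(x) dx.
Integrate the LHS by parts once:
  ∫_0^π −u'' v dx = −[u'(x) v(x)]_0^π + ∫_0^π u'(x) v'(x) dx.
Thus ∫_0^π u'(x) v'(x) dx = ∫_0^π f(x) v(x) dx + [u'(x) v(x)]_0^π.
Choose V so that boundary terms are either known or forced to vanish.
Mixed BC: u(0) = 0 (Dirichlet) and u'(π) = -2 (Neumann). Define V = {v ∈ H^1(0, π) : v(0) = 0}. Then [u' v]_0^π = u'(π)·v(π) − u'(0)·0 = − 2·v(π).
Weak formulation: find u (satisfying any essential BC) such that ∫_0^π u'(x) v'(x) dx = ∫_0^π f v dx − 2·v(π) for all v ∈ V (Dirichlet at 0 absorbed into V; Neumann datum at x = π contributes the boundary term).
Substituting f(x) = 2*sin(5*x), the right-hand side is ∫_0^π (2*sin(5*x)) v dx − 2·v(π).


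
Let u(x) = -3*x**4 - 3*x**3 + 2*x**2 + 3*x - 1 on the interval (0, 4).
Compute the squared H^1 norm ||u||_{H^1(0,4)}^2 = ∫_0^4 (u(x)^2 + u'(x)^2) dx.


||u||_{H^1}^2 = 29865576/35

The H^1 norm (squared) on an interval (0, L) is
  ||u||_{H^1}^2 = ∫_0^L u(x)^2 dx + ∫_0^L u'(x)^2 dx.
Compute u'(x) = -12*x**3 - 9*x**2 + 4*x + 3.
Then u(x)^2 = 9*x**8 + 18*x**7 - 3*x**6 - 30*x**5 - 8*x**4 + 18*x**3 + 5*x**2 - 6*x + 1 and u'(x)^2 = 144*x**6 + 216*x**5 - 15*x**4 - 144*x**3 - 38*x**2 + 24*x + 9.
Integrate each monomial from 0 to 4 using ∫_0^4 c·x^n dx = c·4^(n+1)/(n+1):
  ∫_0^4 u(x)^2 dx = ∫_0^4 (9*x^8 + 18*x^7 - 3*x^6 - 30*x^5 - 8*x^4 + 18*x^3 + 5*x^2 - 6*x + 1) dx. Term by term:
    ∫_0^4 9*x^8 dx = 262144;  ∫_0^4 18*x^7 dx = 147456;  ∫_0^4 -3*x^6 dx = -49152/7;
    ∫_0^4 -30*x^5 dx = -20480;  ∫_0^4 -8*x^4 dx = -8192/5;  ∫_0^4 18*x^3 dx = 1152;
    ∫_0^4 5*x^2 dx = 320/3;  ∫_0^4 -6*x dx = -48;  ∫_0^4 1 dx = 4.
  Sum: 262144 + 147456 − 49152/7 − 20480 − 8192/5 + 1152 + 320/3 − 48 + 4 = 40075828/105.
  ∫_0^4 u'(x)^2 dx = ∫_0^4 (144*x^6 + 216*x^5 - 15*x^4 - 144*x^3 - 38*x^2 + 24*x + 9) dx. Term by term:
    ∫_0^4 144*x^6 dx = 2359296/7;  ∫_0^4 216*x^5 dx = 147456;  ∫_0^4 -15*x^4 dx = -3072;
    ∫_0^4 -144*x^3 dx = -9216;  ∫_0^4 -38*x^2 dx = -2432/3;  ∫_0^4 24*x dx = 192;
    ∫_0^4 9 dx = 36.
  Sum: 2359296/7 + 147456 − 3072 − 9216 − 2432/3 + 192 + 36 = 9904180/21.
Adding: ||u||_{H^1}^2 = 40075828/105 + 9904180/21 = 29865576/35.


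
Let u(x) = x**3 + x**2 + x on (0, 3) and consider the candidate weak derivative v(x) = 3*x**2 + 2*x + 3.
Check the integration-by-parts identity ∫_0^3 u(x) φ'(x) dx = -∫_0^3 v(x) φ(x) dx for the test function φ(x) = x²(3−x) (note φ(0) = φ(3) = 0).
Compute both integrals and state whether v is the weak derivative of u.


LHS = -2079/20, RHS = -2349/20. No, v is not the weak derivative of u.

u(x) = x**3 + x**2 + x, classical derivative u'(x) = 3*x**2 + 2*x + 1.
φ(x) = x²(3−x), so φ'(x) = 3*x*(2 - x).
Note φ(0) = φ(3) = 0, so the boundary term u·φ vanishes.
LHS = ∫_0^3 u(x) φ'(x) dx = ∫_0^3 (-3*x^5 + 3*x^4 + 3*x^3 + 6*x^2) dx. Term by term:
  ∫_0^3 -3*x^5 dx = -729/2;  ∫_0^3 3*x^4 dx = 729/5;  ∫_0^3 3*x^3 dx = 243/4;
  ∫_0^3 6*x^2 dx = 54.
Sum: -729/2 + 729/5 + 243/4 + 54 = -2079/20.
So LHS = -2079/20.
∫_0^3 v(x) φ(x) dx = ∫_0^3 (-3*x^5 + 7*x^4 + 3*x^3 + 9*x^2) dx. Term by term:
  ∫_0^3 -3*x^5 dx = -729/2;  ∫_0^3 7*x^4 dx = 1701/5;  ∫_0^3 3*x^3 dx = 243/4;
  ∫_0^3 9*x^2 dx = 81.
Sum: -729/2 + 1701/5 + 243/4 + 81 = 2349/20.
So RHS = -∫_0^3 v(x) φ(x) dx = -2349/20.
LHS − RHS = 27/2 ≠ 0, so the identity fails.
(For a valid weak derivative the identity must hold for EVERY test function, in particular this one. The failure shows v is NOT the weak derivative of u.)
Correct weak derivative would be u'(x) = 3*x**2 + 2*x + 1.


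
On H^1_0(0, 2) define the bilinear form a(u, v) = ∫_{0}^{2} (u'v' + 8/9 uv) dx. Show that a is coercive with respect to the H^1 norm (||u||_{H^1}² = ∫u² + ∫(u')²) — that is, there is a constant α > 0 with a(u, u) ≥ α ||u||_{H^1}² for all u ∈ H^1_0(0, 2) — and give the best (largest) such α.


α = (32/9 + π^2)/(4 + π^2)

Coercivity of a(·,·) on H^1_0(0, 2) means a(u, u) ≥ α ||u||_{H^1}² for every u ∈ H^1_0.
The interval has length L = 2, and Poincaré/coercivity depend only on L. Here a(u, u) = ∫(u')² + (8/9)·∫u².
Here 0 < c = 8/9 < 1. The condition a(u,u) ≥ α||u||_{H^1}² reads (1−α)∫(u')² ≥ (α−c)∫u². Any admissible α is ≤ 1 (rapidly oscillating u have ∫u²/∫(u')² → 0), and α = 1 would force 0 ≥ (1−c)∫u², impossible since c < 1; so 1−α > 0. By the sharp Poincaré inequality on H^1_0 of an interval of length L, ∫(u')² ≥ (π/L)²∫u² with equality for the first sine mode sin(π(x−x₀)/L) (x₀ the left endpoint), so the inequality holds for all u iff (1−α)(π/L)² ≥ α − c, i.e. α ≤ ((π/L)² + c)/((π/L)² + 1) = (1 + c(L/π)²)/(1 + (L/π)²). With (π/L)² = π^2/4 and c = 8/9, the largest admissible constant is α = ((π/L)² + c)/((π/L)² + 1).
Simplifying, α = (32/9 + π^2)/(4 + π^2).


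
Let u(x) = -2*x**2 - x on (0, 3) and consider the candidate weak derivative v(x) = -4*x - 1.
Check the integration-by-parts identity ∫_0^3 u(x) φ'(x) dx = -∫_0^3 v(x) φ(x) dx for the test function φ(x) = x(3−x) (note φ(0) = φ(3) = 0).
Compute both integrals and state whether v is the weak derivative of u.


LHS = 63/2, RHS = 63/2. Yes, v = u' weakly.

u(x) = -2*x**2 - x, classical derivative u'(x) = -4*x - 1.
φ(x) = x(3−x), so φ'(x) = 3 - 2*x.
Note φ(0) = φ(3) = 0, so the boundary term u·φ vanishes.
LHS = ∫_0^3 u(x) φ'(x) dx = ∫_0^3 (4*x^3 - 4*x^2 - 3*x) dx. Term by term:
  ∫_0^3 4*x^3 dx = 81;  ∫_0^3 -4*x^2 dx = -36;  ∫_0^3 -3*x dx = -27/2.
Sum: 81 − 36 − 27/2 = 63/2.
So LHS = 63/2.
∫_0^3 v(x) φ(x) dx = ∫_0^3 (4*x^3 - 11*x^2 - 3*x) dx. Term by term:
  ∫_0^3 4*x^3 dx = 81;  ∫_0^3 -11*x^2 dx = -99;  ∫_0^3 -3*x dx = -27/2.
Sum: 81 − 99 − 27/2 = -63/2.
So RHS = -∫_0^3 v(x) φ(x) dx = 63/2.
LHS = RHS, so the identity holds for this test φ.
Moreover u is smooth here and v(x) = u'(x) = -4*x - 1 pointwise, so the identity holds for every test function. Hence v is the weak derivative of u.


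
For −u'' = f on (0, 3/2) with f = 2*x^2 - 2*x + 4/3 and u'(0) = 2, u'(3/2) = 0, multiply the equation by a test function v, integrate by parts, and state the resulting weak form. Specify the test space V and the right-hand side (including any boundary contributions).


V = H^1(0, 3/2) (v unrestricted at boundary; u is determined up to an additive constant); weak form: ∫_0^3/2 u'v' dx = ∫_0^3/2 (2*x^2 - 2*x + 4/3) v dx − 2·v(0) for all v ∈ V.

Multiply both sides by a test function v and integrate from 0 to 3/2:
  ∫_0^3/2 −u''(x) v(x) dx = ∫_0^3/2 f(x) v(x) dx.
Integrate the LHS by parts once:
  ∫_0^3/2 −u'' v dx = −[u'(x) v(x)]_0^3/2 + ∫_0^3/2 u'(x) v'(x) dx.
Thus ∫_0^3/2 u'(x) v'(x) dx = ∫_0^3/2 f(x) v(x) dx + [u'(x) v(x)]_0^3/2.
Choose V so that boundary terms are either known or forced to vanish.
u has inhomogeneous Neumann u'(0) = 2, u'(3/2) = 0. [u' v]_0^3/2 = (0)·v(3/2) − (2)·v(0) = − 2·v(0). Take V = H^1(0, 3/2); boundary term becomes part of RHS.
Weak formulation: find u (satisfying any essential BC) such that ∫_0^3/2 u'(x) v'(x) dx = ∫_0^3/2 f v dx − 2·v(0) for all v ∈ V (Neumann data are natural BCs: they enter the RHS as boundary terms).
Substituting f(x) = 2*x^2 - 2*x + 4/3, the right-hand side is ∫_0^3/2 (2*x^2 - 2*x + 4/3) v dx − 2·v(0).
Compatibility check (pure Neumann): taking v ≡ 1 ∈ V gives 0 = ∫_0^3/2 f dx + (0) − (2), i.e. ∫_0^3/2 f dx must equal u'(0) − u'(3/2) = 2. Indeed ∫_0^3/2 (2*x^2 - 2*x + 4/3) dx = 2, so the data are compatible. The solution is then unique only up to an additive constant (fix it e.g. by requiring ∫_0^3/2 u dx = 0).


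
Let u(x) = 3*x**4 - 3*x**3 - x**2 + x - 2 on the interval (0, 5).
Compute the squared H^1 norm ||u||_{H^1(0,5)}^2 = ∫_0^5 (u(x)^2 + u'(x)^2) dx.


||u||_{H^1}^2 = 8816325/4

The H^1 norm (squared) on an interval (0, L) is
  ||u||_{H^1}^2 = ∫_0^L u(x)^2 dx + ∫_0^L u'(x)^2 dx.
Compute u'(x) = 12*x**3 - 9*x**2 - 2*x + 1.
Then u(x)^2 = 9*x**8 - 18*x**7 + 3*x**6 + 12*x**5 - 17*x**4 + 10*x**3 + 5*x**2 - 4*x + 4 and u'(x)^2 = 144*x**6 - 216*x**5 + 33*x**4 + 60*x**3 - 14*x**2 - 4*x + 1.
Integrate each monomial from 0 to 5 using ∫_0^5 c·x^n dx = c·5^(n+1)/(n+1):
  ∫_0^5 u(x)^2 dx = ∫_0^5 (9*x^8 - 18*x^7 + 3*x^6 + 12*x^5 - 17*x^4 + 10*x^3 + 5*x^2 - 4*x + 4) dx. Term by term:
    ∫_0^5 9*x^8 dx = 1953125;  ∫_0^5 -18*x^7 dx = -3515625/4;  ∫_0^5 3*x^6 dx = 234375/7;
    ∫_0^5 12*x^5 dx = 31250;  ∫_0^5 -17*x^4 dx = -10625;  ∫_0^5 10*x^3 dx = 3125/2;
    ∫_0^5 5*x^2 dx = 625/3;  ∫_0^5 -4*x dx = -50;  ∫_0^5 4 dx = 20.
  Sum: 1953125 − 3515625/4 + 234375/7 + 31250 − 10625 + 3125/2 + 625/3 − 50 + 20 = 94925605/84.
  ∫_0^5 u'(x)^2 dx = ∫_0^5 (144*x^6 - 216*x^5 + 33*x^4 + 60*x^3 - 14*x^2 - 4*x + 1) dx. Term by term:
    ∫_0^5 144*x^6 dx = 11250000/7;  ∫_0^5 -216*x^5 dx = -562500;  ∫_0^5 33*x^4 dx = 20625;
    ∫_0^5 60*x^3 dx = 9375;  ∫_0^5 -14*x^2 dx = -1750/3;  ∫_0^5 -4*x dx = -50;
    ∫_0^5 1 dx = 5.
  Sum: 11250000/7 − 562500 + 20625 + 9375 − 1750/3 − 50 + 5 = 22554305/21.
Adding: ||u||_{H^1}^2 = 94925605/84 + 22554305/21 = 8816325/4.


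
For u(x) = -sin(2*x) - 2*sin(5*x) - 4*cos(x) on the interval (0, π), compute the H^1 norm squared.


||u||_{H^1(0,π)}^2 = 64/3 + 141*π/2

u'(x) = 4*sin(x) - 2*cos(2*x) - 10*cos(5*x).
Expand u² and (u')² and integrate term by term on (0, π), using: for integers n ≥ 1, ∫_0^π sin²(nx) dx = ∫_0^π cos²(nx) dx = π/2; for n ≠ n', ∫_0^π sin(nx)sin(n'x) dx = ∫_0^π cos(nx)cos(n'x) dx = 0; and by product-to-sum, ∫_0^π sin(nx)cos(n'x) dx = ½∫_0^π [sin((n+n')x) + sin((n−n')x)] dx, which is 0 when n+n' is even and 2n/(n²−n'²) when n+n' is odd (it need not vanish on (0, π)).
  u² squared terms: (-1)²·∫sin(2x)² dx = 1·π/2 = π/2;  (-4)²·∫cos(x)² dx = 16·π/2 = 8*π;  (-2)²·∫sin(5x)² dx = 4·π/2 = 2*π.
  u² cross terms: 2·(-1)·(-4)·∫sin(2x)·cos(x) dx = 8·(4/3) = 32/3;  2·(-1)·(-2)·∫sin(2x)·sin(5x) dx = 4·(0) = 0;  2·(-4)·(-2)·∫cos(x)·sin(5x) dx = 16·(0) = 0.
  So ∫_0^π u² dx = π/2 + 8*π + 2*π + 32/3 + 0 + 0 = 32/3 + 21*π/2.
  (u')² squared terms: (-10)²·∫cos(5x)² dx = 100·π/2 = 50*π;  (-2)²·∫cos(2x)² dx = 4·π/2 = 2*π;  (4)²·∫sin(x)² dx = 16·π/2 = 8*π.
  (u')² cross terms: 2·(-10)·(-2)·∫cos(5x)·cos(2x) dx = 40·(0) = 0;  2·(-10)·(4)·∫cos(5x)·sin(x) dx = -80·(0) = 0;  2·(-2)·(4)·∫cos(2x)·sin(x) dx = -16·(-2/3) = 32/3.
  So ∫_0^π (u')² dx = 50*π + 2*π + 8*π + 0 + 0 + 32/3 = 32/3 + 60*π.
||u||_{H^1}^2 = (32/3 + 21*π/2) + (32/3 + 60*π) = 64/3 + 141*π/2.


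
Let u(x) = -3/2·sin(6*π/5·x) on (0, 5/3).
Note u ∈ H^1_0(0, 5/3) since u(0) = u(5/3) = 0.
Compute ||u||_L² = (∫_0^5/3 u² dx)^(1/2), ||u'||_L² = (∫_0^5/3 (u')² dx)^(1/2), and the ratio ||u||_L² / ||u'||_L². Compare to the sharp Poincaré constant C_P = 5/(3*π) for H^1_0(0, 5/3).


||u||_L² / ||u'||_L² = 5/(6*π) < C_P = 5/(3*π).

u(x) = -3/2·sin(6*π/5·x), so u'(x) = -9*π*cos(6*π*x/5)/5.
Writing u(x) = A·sin(kπx/L) with A = -3/2 and k = 2, use ∫_0^L sin²(kπx/L) dx = L/2 and ∫_0^L cos²(kπx/L) dx = L/2.
u² = 9/4·sin²(6*π/5·x) and (u')² = 81*π^2/25·cos²(6*π/5·x), and each of sin², cos² integrates to L/2 = 5/6 over (0, 5/3).
∫_0^5/3 u² dx = 15/8, so ||u||_L² = sqrt(30)/4.
∫_0^5/3 (u')² dx = 27*π^2/10, so ||u'||_L² = 3*sqrt(30)*π/10.
Ratio ||u||_L² / ||u'||_L² = 5/(6*π).
Sharp Poincaré constant on H^1_0(0, 5/3) is C_P = L/π = 5/(3*π), achieved by sin(3*π/5·x).
This is the k = 2 harmonic; the ratio L/(kπ) is strictly less than C_P = L/π, consistent with the sharp inequality ||u||_L² ≤ C_P ||u'||_L².


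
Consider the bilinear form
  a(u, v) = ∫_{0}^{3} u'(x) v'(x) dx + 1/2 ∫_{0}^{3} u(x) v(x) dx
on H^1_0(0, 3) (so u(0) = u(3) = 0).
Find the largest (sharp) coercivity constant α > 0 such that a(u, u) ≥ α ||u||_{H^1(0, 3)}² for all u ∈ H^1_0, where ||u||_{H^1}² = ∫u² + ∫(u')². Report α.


α = (9/2 + π^2)/(9 + π^2)

Coercivity of a(·,·) on H^1_0(0, 3) means a(u, u) ≥ α ||u||_{H^1}² for every u ∈ H^1_0.
The interval has length L = 3, and Poincaré/coercivity depend only on L. Here a(u, u) = ∫(u')² + (1/2)·∫u².
Here 0 < c = 1/2 < 1. The condition a(u,u) ≥ α||u||_{H^1}² reads (1−α)∫(u')² ≥ (α−c)∫u². Any admissible α is ≤ 1 (rapidly oscillating u have ∫u²/∫(u')² → 0), and α = 1 would force 0 ≥ (1−c)∫u², impossible since c < 1; so 1−α > 0. By the sharp Poincaré inequality on H^1_0 of an interval of length L, ∫(u')² ≥ (π/L)²∫u² with equality for the first sine mode sin(π(x−x₀)/L) (x₀ the left endpoint), so the inequality holds for all u iff (1−α)(π/L)² ≥ α − c, i.e. α ≤ ((π/L)² + c)/((π/L)² + 1) = (1 + c(L/π)²)/(1 + (L/π)²). With (π/L)² = π^2/9 and c = 1/2, the largest admissible constant is α = ((π/L)² + c)/((π/L)² + 1).
Simplifying, α = (9/2 + π^2)/(9 + π^2).


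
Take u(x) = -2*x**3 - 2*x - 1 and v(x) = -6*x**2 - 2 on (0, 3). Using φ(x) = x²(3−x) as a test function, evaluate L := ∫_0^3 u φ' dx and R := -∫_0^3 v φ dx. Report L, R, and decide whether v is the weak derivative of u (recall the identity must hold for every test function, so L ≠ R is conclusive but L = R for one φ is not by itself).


LHS = 1593/10, RHS = 1593/10. Yes, v = u' weakly.

u(x) = -2*x**3 - 2*x - 1, classical derivative u'(x) = -6*x**2 - 2.
φ(x) = x²(3−x), so φ'(x) = 3*x*(2 - x).
Note φ(0) = φ(3) = 0, so the boundary term u·φ vanishes.
LHS = ∫_0^3 u(x) φ'(x) dx = ∫_0^3 (6*x^5 - 12*x^4 + 6*x^3 - 9*x^2 - 6*x) dx. Term by term:
  ∫_0^3 6*x^5 dx = 729;  ∫_0^3 -12*x^4 dx = -2916/5;  ∫_0^3 6*x^3 dx = 243/2;
  ∫_0^3 -9*x^2 dx = -81;  ∫_0^3 -6*x dx = -27.
Sum: 729 − 2916/5 + 243/2 − 81 − 27 = 1593/10.
So LHS = 1593/10.
∫_0^3 v(x) φ(x) dx = ∫_0^3 (6*x^5 - 18*x^4 + 2*x^3 - 6*x^2) dx. Term by term:
  ∫_0^3 6*x^5 dx = 729;  ∫_0^3 -18*x^4 dx = -4374/5;  ∫_0^3 2*x^3 dx = 81/2;
  ∫_0^3 -6*x^2 dx = -54.
Sum: 729 − 4374/5 + 81/2 − 54 = -1593/10.
So RHS = -∫_0^3 v(x) φ(x) dx = 1593/10.
LHS = RHS, so the identity holds for this test φ.
Moreover u is smooth here and v(x) = u'(x) = -6*x**2 - 2 pointwise, so the identity holds for every test function. Hence v is the weak derivative of u.


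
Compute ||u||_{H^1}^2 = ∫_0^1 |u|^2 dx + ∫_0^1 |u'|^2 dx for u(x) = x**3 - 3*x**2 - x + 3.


||u||_{H^1}^2 = 1436/105

The H^1 norm (squared) on an interval (0, L) is
  ||u||_{H^1}^2 = ∫_0^L u(x)^2 dx + ∫_0^L u'(x)^2 dx.
Compute u'(x) = 3*x**2 - 6*x - 1.
Then u(x)^2 = x**6 - 6*x**5 + 7*x**4 + 12*x**3 - 17*x**2 - 6*x + 9 and u'(x)^2 = 9*x**4 - 36*x**3 + 30*x**2 + 12*x + 1.
Integrate each monomial from 0 to 1 using ∫_0^1 c·x^n dx = c·1^(n+1)/(n+1):
  ∫_0^1 u(x)^2 dx = ∫_0^1 (x^6 - 6*x^5 + 7*x^4 + 12*x^3 - 17*x^2 - 6*x + 9) dx. Term by term:
    ∫_0^1 x^6 dx = 1/7;  ∫_0^1 -6*x^5 dx = -1;  ∫_0^1 7*x^4 dx = 7/5;
    ∫_0^1 12*x^3 dx = 3;  ∫_0^1 -17*x^2 dx = -17/3;  ∫_0^1 -6*x dx = -3;
    ∫_0^1 9 dx = 9.
  Sum: 1/7 − 1 + 7/5 + 3 − 17/3 − 3 + 9 = 407/105.
  ∫_0^1 u'(x)^2 dx = ∫_0^1 (9*x^4 - 36*x^3 + 30*x^2 + 12*x + 1) dx. Term by term:
    ∫_0^1 9*x^4 dx = 9/5;  ∫_0^1 -36*x^3 dx = -9;  ∫_0^1 30*x^2 dx = 10;
    ∫_0^1 12*x dx = 6;  ∫_0^1 1 dx = 1.
  Sum: 9/5 − 9 + 10 + 6 + 1 = 49/5.
Adding: ||u||_{H^1}^2 = 407/105 + 49/5 = 1436/105.


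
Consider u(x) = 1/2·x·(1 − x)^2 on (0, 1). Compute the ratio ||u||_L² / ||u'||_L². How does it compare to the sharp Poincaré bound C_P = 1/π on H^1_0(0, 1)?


||u||_L² / ||u'||_L² = sqrt(14)/14 < C_P = 1/π.

u(x) = 1/2·x·(1 − x)^2, so u'(x) = (x - 1)*(3*x - 1)/2.
u(x) = 1/2·x·(1 − x)^2 vanishes at x = 0 and x = 1, so u ∈ H^1_0(0, 1). Differentiate via the product rule and integrate the resulting polynomials term by term.
  ∫_0^1 u² dx = ∫_0^1 (x^6/4 - x^5 + 3*x^4/2 - x^3 + x^2/4) dx. Term by term:
    ∫_0^1 x^6/4 dx = 1/28;  ∫_0^1 -x^5 dx = -1/6;  ∫_0^1 3*x^4/2 dx = 3/10;
    ∫_0^1 -x^3 dx = -1/4;  ∫_0^1 x^2/4 dx = 1/12.
  Sum: 1/28 − 1/6 + 3/10 − 1/4 + 1/12 = 1/420.
  ∫_0^1 (u')² dx = ∫_0^1 (9*x^4/4 - 6*x^3 + 11*x^2/2 - 2*x + 1/4) dx. Term by term:
    ∫_0^1 9*x^4/4 dx = 9/20;  ∫_0^1 -6*x^3 dx = -3/2;  ∫_0^1 11*x^2/2 dx = 11/6;
    ∫_0^1 -2*x dx = -1;  ∫_0^1 1/4 dx = 1/4.
  Sum: 9/20 − 3/2 + 11/6 − 1 + 1/4 = 1/30.
∫_0^1 u² dx = 1/420, so ||u||_L² = sqrt(105)/210.
∫_0^1 (u')² dx = 1/30, so ||u'||_L² = sqrt(30)/30.
Ratio ||u||_L² / ||u'||_L² = sqrt(14)/14.
Sharp Poincaré constant on H^1_0(0, 1) is C_P = L/π = 1/π, achieved by sin(π·x).
A polynomial bump cannot attain the sharp Poincaré constant (only the first sine eigenfunction does), so the ratio is strictly less than C_P, consistent with ||u||_L² ≤ C_P ||u'||_L².


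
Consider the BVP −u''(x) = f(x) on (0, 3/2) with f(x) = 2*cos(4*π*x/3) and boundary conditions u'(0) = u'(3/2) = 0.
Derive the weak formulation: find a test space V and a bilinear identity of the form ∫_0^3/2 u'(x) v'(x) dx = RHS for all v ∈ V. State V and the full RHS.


V = H^1(0, 3/2) (no boundary constraint on v; u is determined up to an additive constant); weak form: ∫_0^3/2 u'v' dx = ∫_0^3/2 (2*cos(4*π*x/3)) v dx for all v ∈ V.

Multiply both sides by a test function v and integrate from 0 to 3/2:
  ∫_0^3/2 −u''(x) v(x) dx = ∫_0^3/2 f(x) v(x) dx.
Integrate the LHS by parts once:
  ∫_0^3/2 −u'' v dx = −[u'(x) v(x)]_0^3/2 + ∫_0^3/2 u'(x) v'(x) dx.
Thus ∫_0^3/2 u'(x) v'(x) dx = ∫_0^3/2 f(x) v(x) dx + [u'(x) v(x)]_0^3/2.
Choose V so that boundary terms are either known or forced to vanish.
u has homogeneous Neumann: u'(0) = u'(3/2) = 0. So [u' v]_0^3/2 = 0·v(3/2) − 0·v(0) = 0 for any v; take V = H^1(0, 3/2).
Weak formulation: find u (satisfying any essential BC) such that ∫_0^3/2 u'(x) v'(x) dx = ∫_0^3/2 f v dx for all v ∈ V (homogeneous Neumann, so boundary terms vanish).
Substituting f(x) = 2*cos(4*π*x/3), the right-hand side is ∫_0^3/2 (2*cos(4*π*x/3)) v dx.
Compatibility check (pure Neumann): taking v ≡ 1 ∈ V gives 0 = ∫_0^3/2 f dx + (0) − (0), i.e. ∫_0^3/2 f dx must equal u'(0) − u'(3/2) = 0. Indeed ∫_0^3/2 (2*cos(4*π*x/3)) dx = 0, so the data are compatible. The solution is then unique only up to an additive constant (fix it e.g. by requiring ∫_0^3/2 u dx = 0).


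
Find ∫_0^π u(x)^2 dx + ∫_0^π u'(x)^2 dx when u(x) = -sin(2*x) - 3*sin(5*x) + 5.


||u||_{H^1(0,π)}^2 = -12 + 289*π/2

u'(x) = -2*cos(2*x) - 15*cos(5*x).
Expand u² and (u')² and integrate term by term on (0, π), using: for integers n ≥ 1, ∫_0^π sin²(nx) dx = ∫_0^π cos²(nx) dx = π/2; for n ≠ n', ∫_0^π sin(nx)sin(n'x) dx = ∫_0^π cos(nx)cos(n'x) dx = 0; and by product-to-sum, ∫_0^π sin(nx)cos(n'x) dx = ½∫_0^π [sin((n+n')x) + sin((n−n')x)] dx, which is 0 when n+n' is even and 2n/(n²−n'²) when n+n' is odd (it need not vanish on (0, π)). For the constant mode: ∫_0^π 1 dx = π, ∫_0^π cos(nx) dx = 0, ∫_0^π sin(nx) dx = (1−(−1)^n)/n.
  u² squared terms: (5)²·∫1 dx = 25·π = 25*π;  (-1)²·∫sin(2x)² dx = 1·π/2 = π/2;  (-3)²·∫sin(5x)² dx = 9·π/2 = 9*π/2.
  u² cross terms: 2·(5)·(-1)·∫1·sin(2x) dx = -10·(0) = 0;  2·(5)·(-3)·∫1·sin(5x) dx = -30·(2/5) = -12;  2·(-1)·(-3)·∫sin(2x)·sin(5x) dx = 6·(0) = 0.
  So ∫_0^π u² dx = 25*π + π/2 + 9*π/2 + 0 − 12 + 0 = -12 + 30*π.
  (u')² squared terms: (-15)²·∫cos(5x)² dx = 225·π/2 = 225*π/2;  (-2)²·∫cos(2x)² dx = 4·π/2 = 2*π.
  (u')² cross terms: 2·(-15)·(-2)·∫cos(5x)·cos(2x) dx = 60·(0) = 0.
  So ∫_0^π (u')² dx = 225*π/2 + 2*π + 0 = 229*π/2.
||u||_{H^1}^2 = (-12 + 30*π) + (229*π/2) = -12 + 289*π/2.


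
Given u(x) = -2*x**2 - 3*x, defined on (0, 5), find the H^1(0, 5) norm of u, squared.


||u||_{H^1}^2 = 17285/3

The H^1 norm (squared) on an interval (0, L) is
  ||u||_{H^1}^2 = ∫_0^L u(x)^2 dx + ∫_0^L u'(x)^2 dx.
Compute u'(x) = -4*x - 3.
Then u(x)^2 = 4*x**4 + 12*x**3 + 9*x**2 and u'(x)^2 = 16*x**2 + 24*x + 9.
Integrate each monomial from 0 to 5 using ∫_0^5 c·x^n dx = c·5^(n+1)/(n+1):
  ∫_0^5 u(x)^2 dx = ∫_0^5 (4*x^4 + 12*x^3 + 9*x^2) dx. Term by term:
    ∫_0^5 4*x^4 dx = 2500;  ∫_0^5 12*x^3 dx = 1875;  ∫_0^5 9*x^2 dx = 375.
  Sum: 2500 + 1875 + 375 = 4750.
  ∫_0^5 u'(x)^2 dx = ∫_0^5 (16*x^2 + 24*x + 9) dx. Term by term:
    ∫_0^5 16*x^2 dx = 2000/3;  ∫_0^5 24*x dx = 300;  ∫_0^5 9 dx = 45.
  Sum: 2000/3 + 300 + 45 = 3035/3.
Adding: ||u||_{H^1}^2 = 4750 + 3035/3 = 17285/3.


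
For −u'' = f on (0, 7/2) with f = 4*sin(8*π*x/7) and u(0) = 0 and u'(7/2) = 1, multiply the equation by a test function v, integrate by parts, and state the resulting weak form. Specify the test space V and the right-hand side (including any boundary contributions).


V = {v ∈ H^1(0, 7/2) : v(0) = 0} (test functions vanish at x = 0 where u is specified); weak form: ∫_0^7/2 u'v' dx = ∫_0^7/2 (4*sin(8*π*x/7)) v dx + v(7/2) for all v ∈ V.

Multiply both sides by a test function v and integrate from 0 to 7/2:
  ∫_0^7/2 −u''(x) v(x) dx = ∫_0^7/2 f(x) v(x) dx.
Integrate the LHS by parts once:
  ∫_0^7/2 −u'' v dx = −[u'(x) v(x)]_0^7/2 + ∫_0^7/2 u'(x) v'(x) dx.
Thus ∫_0^7/2 u'(x) v'(x) dx = ∫_0^7/2 f(x) v(x) dx + [u'(x) v(x)]_0^7/2.
Choose V so that boundary terms are either known or forced to vanish.
Mixed BC: u(0) = 0 (Dirichlet) and u'(7/2) = 1 (Neumann). Define V = {v ∈ H^1(0, 7/2) : v(0) = 0}. Then [u' v]_0^7/2 = u'(7/2)·v(7/2) − u'(0)·0 = v(7/2).
Weak formulation: find u (satisfying any essential BC) such that ∫_0^7/2 u'(x) v'(x) dx = ∫_0^7/2 f v dx + v(7/2) for all v ∈ V (Dirichlet at 0 absorbed into V; Neumann datum at x = 7/2 contributes the boundary term).
Substituting f(x) = 4*sin(8*π*x/7), the right-hand side is ∫_0^7/2 (4*sin(8*π*x/7)) v dx + v(7/2).


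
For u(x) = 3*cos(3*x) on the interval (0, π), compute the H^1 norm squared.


||u||_{H^1(0,π)}^2 = 45*π

u'(x) = -9*sin(3*x).
Expand u² and (u')² and integrate term by term on (0, π), using: for integers n ≥ 1, ∫_0^π sin²(nx) dx = ∫_0^π cos²(nx) dx = π/2; for n ≠ n', ∫_0^π sin(nx)sin(n'x) dx = ∫_0^π cos(nx)cos(n'x) dx = 0; and by product-to-sum, ∫_0^π sin(nx)cos(n'x) dx = ½∫_0^π [sin((n+n')x) + sin((n−n')x)] dx, which is 0 when n+n' is even and 2n/(n²−n'²) when n+n' is odd (it need not vanish on (0, π)).
  u² squared terms: (3)²·∫cos(3x)² dx = 9·π/2 = 9*π/2.
  So ∫_0^π u² dx = 9*π/2.
  (u')² squared terms: (-9)²·∫sin(3x)² dx = 81·π/2 = 81*π/2.
  So ∫_0^π (u')² dx = 81*π/2.
||u||_{H^1}^2 = (9*π/2) + (81*π/2) = 45*π.


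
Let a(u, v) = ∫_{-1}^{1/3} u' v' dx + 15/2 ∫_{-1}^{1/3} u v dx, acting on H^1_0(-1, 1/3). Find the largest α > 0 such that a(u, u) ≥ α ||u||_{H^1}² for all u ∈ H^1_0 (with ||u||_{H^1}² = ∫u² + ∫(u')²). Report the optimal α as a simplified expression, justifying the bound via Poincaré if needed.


α = 1

Coercivity of a(·,·) on H^1_0(-1, 1/3) means a(u, u) ≥ α ||u||_{H^1}² for every u ∈ H^1_0.
The interval has length L = 4/3, and Poincaré/coercivity depend only on L. Here a(u, u) = ∫(u')² + (15/2)·∫u².
Here c = 15/2 ≥ 1, so a(u,u) = ∫(u')² + c∫u² ≥ ∫(u')² + ∫u² = ||u||_{H^1}², i.e. α = 1 works. No larger α is possible: a(u,u) ≥ α||u||_{H^1}² means (1−α)∫(u')² ≥ (α−c)∫u², and for the modes u_n = sin(nπ(x−x₀)/L) (x₀ the left endpoint) one has ∫u_n²/∫(u_n')² = (L/(nπ))² → 0, so a(u_n,u_n)/||u_n||_{H^1}² → 1. Hence the optimal constant is α = 1.
Therefore α = 1.
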